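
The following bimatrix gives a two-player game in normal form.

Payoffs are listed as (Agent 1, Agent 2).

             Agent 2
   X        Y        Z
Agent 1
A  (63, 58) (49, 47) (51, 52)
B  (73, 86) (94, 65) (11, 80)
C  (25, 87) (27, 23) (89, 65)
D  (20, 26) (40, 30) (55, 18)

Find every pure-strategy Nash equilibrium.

The unique pure-strategy Nash equilibrium is (B, X).

Agent 1 against X: payoffs 63, 73, 25, 20 → best response B.
Agent 1 against Y: payoffs 49, 94, 27, 40 → best response B.
Agent 1 against Z: payoffs 51, 11, 89, 55 → best response C.
Agent 2 against A: payoffs 58, 47, 52 → best response X.
Agent 2 against B: payoffs 86, 65, 80 → best response X.
Agent 2 against C: payoffs 87, 23, 65 → best response X.
Agent 2 against D: payoffs 26, 30, 18 → best response Y.
Mutual best responses: (B, X).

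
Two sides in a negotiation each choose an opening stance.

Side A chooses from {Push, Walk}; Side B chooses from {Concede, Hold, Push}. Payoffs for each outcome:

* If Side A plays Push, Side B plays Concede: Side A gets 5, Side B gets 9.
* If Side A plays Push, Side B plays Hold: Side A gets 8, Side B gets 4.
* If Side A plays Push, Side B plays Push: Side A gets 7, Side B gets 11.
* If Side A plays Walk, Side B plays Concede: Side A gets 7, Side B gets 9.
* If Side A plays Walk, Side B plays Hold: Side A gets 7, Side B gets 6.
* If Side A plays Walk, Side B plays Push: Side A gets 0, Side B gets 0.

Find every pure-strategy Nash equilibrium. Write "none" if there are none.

Side A against Concede: payoffs 5, 7 → best response Walk.
Side A against Hold: payoffs 8, 7 → best response Push.
Side A against Push: payoffs 7, 0 → best response Push.
Side B against Push: payoffs 9, 4, 11 → best response Push.
Side B against Walk: payoffs 9, 6, 0 → best response Concede.
Mutual best responses: (Push, Push); (Walk, Concede).

(Push, Push), (Walk, Concede)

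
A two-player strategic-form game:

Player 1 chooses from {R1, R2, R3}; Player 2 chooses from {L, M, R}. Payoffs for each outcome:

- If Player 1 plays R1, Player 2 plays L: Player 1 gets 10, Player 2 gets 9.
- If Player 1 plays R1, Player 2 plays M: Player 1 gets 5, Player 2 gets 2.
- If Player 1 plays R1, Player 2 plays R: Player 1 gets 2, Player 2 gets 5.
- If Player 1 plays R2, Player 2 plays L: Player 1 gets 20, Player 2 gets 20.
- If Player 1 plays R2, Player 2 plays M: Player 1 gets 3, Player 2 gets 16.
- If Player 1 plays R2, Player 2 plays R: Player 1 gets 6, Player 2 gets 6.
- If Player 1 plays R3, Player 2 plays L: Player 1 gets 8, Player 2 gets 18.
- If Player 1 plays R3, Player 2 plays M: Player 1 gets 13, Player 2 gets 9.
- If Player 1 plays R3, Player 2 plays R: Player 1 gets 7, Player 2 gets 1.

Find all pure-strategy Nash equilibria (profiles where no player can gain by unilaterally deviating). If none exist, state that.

Player 1 against L: payoffs 10, 20, 8 → best response R2.
Player 1 against M: payoffs 5, 3, 13 → best response R3.
Player 1 against R: payoffs 2, 6, 7 → best response R3.
Player 2 against R1: payoffs 9, 2, 5 → best response L.
Player 2 against R2: payoffs 20, 16, 6 → best response L.
Player 2 against R3: payoffs 18, 9, 1 → best response L.
Mutual best responses: (R2, L).

Pure NE: (R2, L)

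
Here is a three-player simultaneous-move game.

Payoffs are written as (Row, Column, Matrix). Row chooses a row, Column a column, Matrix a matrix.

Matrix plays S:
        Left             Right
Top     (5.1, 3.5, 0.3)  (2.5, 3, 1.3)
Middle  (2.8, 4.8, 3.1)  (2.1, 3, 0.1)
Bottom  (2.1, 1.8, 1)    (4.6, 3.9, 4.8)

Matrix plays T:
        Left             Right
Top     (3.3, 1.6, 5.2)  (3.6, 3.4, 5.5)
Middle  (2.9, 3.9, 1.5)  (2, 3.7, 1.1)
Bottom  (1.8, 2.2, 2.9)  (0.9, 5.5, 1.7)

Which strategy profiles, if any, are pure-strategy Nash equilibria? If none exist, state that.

Row against (Left, S): payoffs 5.1, 2.8, 2.1 → best response Top.
Row against (Left, T): payoffs 3.3, 2.9, 1.8 → best response Top.
Row against (Right, S): payoffs 2.5, 2.1, 4.6 → best response Bottom.
Row against (Right, T): payoffs 3.6, 2, 0.9 → best response Top.
Column against (Top, S): payoffs 3.5, 3 → best response Left.
Column against (Top, T): payoffs 1.6, 3.4 → best response Right.
Column against (Middle, S): payoffs 4.8, 3 → best response Left.
Column against (Middle, T): payoffs 3.9, 3.7 → best response Left.
Column against (Bottom, S): payoffs 1.8, 3.9 → best response Right.
Column against (Bottom, T): payoffs 2.2, 5.5 → best response Right.
Matrix against (Top, Left): payoffs 0.3, 5.2 → best response T.
Matrix against (Top, Right): payoffs 1.3, 5.5 → best response T.
Matrix against (Middle, Left): payoffs 3.1, 1.5 → best response S.
Matrix against (Middle, Right): payoffs 0.1, 1.1 → best response T.
Matrix against (Bottom, Left): payoffs 1, 2.9 → best response T.
Matrix against (Bottom, Right): payoffs 4.8, 1.7 → best response S.
Mutual best responses: (Top, Right, T); (Bottom, Right, S).

Pure-strategy Nash equilibria: (Top, Right, T) and (Bottom, Right, S)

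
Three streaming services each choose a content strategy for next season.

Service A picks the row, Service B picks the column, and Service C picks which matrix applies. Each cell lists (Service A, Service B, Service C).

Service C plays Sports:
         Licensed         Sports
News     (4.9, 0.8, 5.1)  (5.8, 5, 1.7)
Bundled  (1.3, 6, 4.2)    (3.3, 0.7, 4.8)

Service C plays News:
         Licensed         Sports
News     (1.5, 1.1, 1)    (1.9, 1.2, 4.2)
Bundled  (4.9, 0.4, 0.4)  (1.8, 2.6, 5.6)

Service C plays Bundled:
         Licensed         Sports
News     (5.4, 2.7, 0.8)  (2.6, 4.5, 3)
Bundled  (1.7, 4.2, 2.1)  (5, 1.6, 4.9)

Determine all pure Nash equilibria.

Service A against (Licensed, Sports): payoffs 4.9, 1.3 → best response News.
Service A against (Licensed, News): payoffs 1.5, 4.9 → best response Bundled.
Service A against (Licensed, Bundled): payoffs 5.4, 1.7 → best response News.
Service A against (Sports, Sports): payoffs 5.8, 3.3 → best response News.
Service A against (Sports, News): payoffs 1.9, 1.8 → best response News.
Service A against (Sports, Bundled): payoffs 2.6, 5 → best response Bundled.
Service B against (News, Sports): payoffs 0.8, 5 → best response Sports.
Service B against (News, News): payoffs 1.1, 1.2 → best response Sports.
Service B against (News, Bundled): payoffs 2.7, 4.5 → best response Sports.
Service B against (Bundled, Sports): payoffs 6, 0.7 → best response Licensed.
Service B against (Bundled, News): payoffs 0.4, 2.6 → best response Sports.
Service B against (Bundled, Bundled): payoffs 4.2, 1.6 → best response Licensed.
Service C against (News, Licensed): payoffs 5.1, 1, 0.8 → best response Sports.
Service C against (News, Sports): payoffs 1.7, 4.2, 3 → best response News.
Service C against (Bundled, Licensed): payoffs 4.2, 0.4, 2.1 → best response Sports.
Service C against (Bundled, Sports): payoffs 4.8, 5.6, 4.9 → best response News.
Mutual best responses: (News, Sports, News).

The unique pure-strategy Nash equilibrium is (News, Sports, News).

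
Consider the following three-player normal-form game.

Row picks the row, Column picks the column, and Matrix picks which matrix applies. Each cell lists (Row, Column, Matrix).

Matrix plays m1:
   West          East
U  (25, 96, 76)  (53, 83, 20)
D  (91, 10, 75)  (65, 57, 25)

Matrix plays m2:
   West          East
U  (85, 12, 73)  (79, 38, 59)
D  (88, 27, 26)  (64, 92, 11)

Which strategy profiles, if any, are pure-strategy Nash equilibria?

Row against (West, m1): payoffs 25, 91 → best response D.
Row against (West, m2): payoffs 85, 88 → best response D.
Row against (East, m1): payoffs 53, 65 → best response D.
Row against (East, m2): payoffs 79, 64 → best response U.
Column against (U, m1): payoffs 96, 83 → best response West.
Column against (U, m2): payoffs 12, 38 → best response East.
Column against (D, m1): payoffs 10, 57 → best response East.
Column against (D, m2): payoffs 27, 92 → best response East.
Matrix against (U, West): payoffs 76, 73 → best response m1.
Matrix against (U, East): payoffs 20, 59 → best response m2.
Matrix against (D, West): payoffs 75, 26 → best response m1.
Matrix against (D, East): payoffs 25, 11 → best response m1.
Mutual best responses: (U, East, m2); (D, East, m1).

Pure-strategy Nash equilibria: (U, East, m2) and (D, East, m1)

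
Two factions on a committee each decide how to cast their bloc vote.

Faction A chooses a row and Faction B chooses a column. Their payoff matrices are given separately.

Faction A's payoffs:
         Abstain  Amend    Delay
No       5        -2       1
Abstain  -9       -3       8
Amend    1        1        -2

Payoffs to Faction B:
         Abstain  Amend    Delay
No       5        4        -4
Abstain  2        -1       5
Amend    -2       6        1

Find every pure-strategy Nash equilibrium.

(No, Abstain): Faction A gets 5, best alternative 1; Faction B gets 5, best alternative 4. No profitable deviation — NE.
(No, Amend): Faction A can switch to Amend (-2 → 1). Not NE.
(No, Delay): Faction A can switch to Abstain (1 → 8). Not NE.
(Abstain, Abstain): Faction A can switch to No (-9 → 5). Not NE.
(Abstain, Amend): Faction A can switch to No (-3 → -2). Not NE.
(Abstain, Delay): Faction A gets 8, best alternative 1; Faction B gets 5, best alternative 2. No profitable deviation — NE.
(Amend, Abstain): Faction A can switch to No (1 → 5). Not NE.
(Amend, Amend): Faction A gets 1, best alternative -2; Faction B gets 6, best alternative 1. No profitable deviation — NE.
(Amend, Delay): Faction A can switch to No (-2 → 1). Not NE.

The pure Nash equilibria are (No, Abstain), (Abstain, Delay), (Amend, Amend).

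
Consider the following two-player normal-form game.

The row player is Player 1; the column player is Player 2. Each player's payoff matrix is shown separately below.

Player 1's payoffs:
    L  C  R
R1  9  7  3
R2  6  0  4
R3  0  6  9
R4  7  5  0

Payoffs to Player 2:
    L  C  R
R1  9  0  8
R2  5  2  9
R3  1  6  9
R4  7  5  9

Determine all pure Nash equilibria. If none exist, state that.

(R1, L): Player 1 gets 9, best alternative 7; Player 2 gets 9, best alternative 8. No profitable deviation — NE.
(R1, C): Player 2 can switch to L (0 → 9). Not NE.
(R1, R): Player 1 can switch to R2 (3 → 4). Not NE.
(R2, L): Player 1 can switch to R1 (6 → 9). Not NE.
(R2, C): Player 1 can switch to R1 (0 → 7). Not NE.
(R2, R): Player 1 can switch to R3 (4 → 9). Not NE.
(R3, L): Player 1 can switch to R1 (0 → 9). Not NE.
(R3, C): Player 1 can switch to R1 (6 → 7). Not NE.
(R3, R): Player 1 gets 9, best alternative 4; Player 2 gets 9, best alternative 6. No profitable deviation — NE.
(R4, L): Player 1 can switch to R1 (7 → 9). Not NE.
(R4, C): Player 1 can switch to R1 (5 → 7). Not NE.
(R4, R): Player 1 can switch to R1 (0 → 3). Not NE.

The pure Nash equilibria are (R1, L); (R3, R).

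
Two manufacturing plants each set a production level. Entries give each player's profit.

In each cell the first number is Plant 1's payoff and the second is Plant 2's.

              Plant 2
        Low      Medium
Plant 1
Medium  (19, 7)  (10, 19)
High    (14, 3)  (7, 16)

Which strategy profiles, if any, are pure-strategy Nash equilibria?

(Medium, Medium)

Plant 1 against Low: payoffs 19, 14 → best response Medium.
Plant 1 against Medium: payoffs 10, 7 → best response Medium.
Plant 2 against Medium: payoffs 7, 19 → best response Medium.
Plant 2 against High: payoffs 3, 16 → best response Medium.
Mutual best responses: (Medium, Medium).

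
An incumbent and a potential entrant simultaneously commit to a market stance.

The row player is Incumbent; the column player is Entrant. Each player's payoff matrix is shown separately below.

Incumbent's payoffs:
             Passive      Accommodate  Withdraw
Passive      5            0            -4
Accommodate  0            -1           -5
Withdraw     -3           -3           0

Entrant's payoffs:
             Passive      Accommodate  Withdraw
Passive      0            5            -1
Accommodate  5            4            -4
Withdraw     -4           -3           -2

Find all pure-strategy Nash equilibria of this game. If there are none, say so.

The pure Nash equilibria are (Passive, Accommodate) and (Withdraw, Withdraw).

Incumbent against Passive: payoffs 5, 0, -3 → best response Passive.
Incumbent against Accommodate: payoffs 0, -1, -3 → best response Passive.
Incumbent against Withdraw: payoffs -4, -5, 0 → best response Withdraw.
Entrant against Passive: payoffs 0, 5, -1 → best response Accommodate.
Entrant against Accommodate: payoffs 5, 4, -4 → best response Passive.
Entrant against Withdraw: payoffs -4, -3, -2 → best response Withdraw.
Mutual best responses: (Passive, Accommodate); (Withdraw, Withdraw).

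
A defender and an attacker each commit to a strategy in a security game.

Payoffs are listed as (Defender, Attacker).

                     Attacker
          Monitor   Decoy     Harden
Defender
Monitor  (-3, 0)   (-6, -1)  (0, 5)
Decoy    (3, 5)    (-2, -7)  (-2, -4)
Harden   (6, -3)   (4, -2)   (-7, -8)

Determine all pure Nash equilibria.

Pure-strategy Nash equilibria: (Monitor, Harden); (Harden, Decoy)

(Monitor, Monitor): Defender can switch to Decoy (-3 → 3). Not NE.
(Monitor, Decoy): Defender can switch to Decoy (-6 → -2). Not NE.
(Monitor, Harden): Defender gets 0, best alternative -2; Attacker gets 5, best alternative 0. No profitable deviation — NE.
(Decoy, Monitor): Defender can switch to Harden (3 → 6). Not NE.
(Decoy, Decoy): Defender can switch to Harden (-2 → 4). Not NE.
(Decoy, Harden): Defender can switch to Monitor (-2 → 0). Not NE.
(Harden, Monitor): Attacker can switch to Decoy (-3 → -2). Not NE.
(Harden, Decoy): Defender gets 4, best alternative -2; Attacker gets -2, best alternative -3. No profitable deviation — NE.
(Harden, Harden): Defender can switch to Monitor (-7 → 0). Not NE.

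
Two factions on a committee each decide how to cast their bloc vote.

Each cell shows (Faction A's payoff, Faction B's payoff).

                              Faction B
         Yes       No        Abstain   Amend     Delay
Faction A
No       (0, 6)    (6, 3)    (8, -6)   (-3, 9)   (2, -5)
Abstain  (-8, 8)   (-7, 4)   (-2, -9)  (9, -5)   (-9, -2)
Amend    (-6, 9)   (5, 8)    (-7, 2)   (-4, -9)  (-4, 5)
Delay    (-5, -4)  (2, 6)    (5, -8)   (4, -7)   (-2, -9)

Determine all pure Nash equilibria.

Mark each player's best response to every combination of opponents' strategies; a profile where every player is best-responding is a pure Nash equilibrium.
Faction A against Yes: payoffs 0, -8, -6, -5 → best response No.
Faction A against No: payoffs 6, -7, 5, 2 → best response No.
Faction A against Abstain: payoffs 8, -2, -7, 5 → best response No.
Faction A against Amend: payoffs -3, 9, -4, 4 → best response Abstain.
Faction A against Delay: payoffs 2, -9, -4, -2 → best response No.
Faction B against No: payoffs 6, 3, -6, 9, -5 → best response Amend.
Faction B against Abstain: payoffs 8, 4, -9, -5, -2 → best response Yes.
Faction B against Amend: payoffs 9, 8, 2, -9, 5 → best response Yes.
Faction B against Delay: payoffs -4, 6, -8, -7, -9 → best response No.
No profile is a mutual best response for all players.

There is no pure-strategy Nash equilibrium.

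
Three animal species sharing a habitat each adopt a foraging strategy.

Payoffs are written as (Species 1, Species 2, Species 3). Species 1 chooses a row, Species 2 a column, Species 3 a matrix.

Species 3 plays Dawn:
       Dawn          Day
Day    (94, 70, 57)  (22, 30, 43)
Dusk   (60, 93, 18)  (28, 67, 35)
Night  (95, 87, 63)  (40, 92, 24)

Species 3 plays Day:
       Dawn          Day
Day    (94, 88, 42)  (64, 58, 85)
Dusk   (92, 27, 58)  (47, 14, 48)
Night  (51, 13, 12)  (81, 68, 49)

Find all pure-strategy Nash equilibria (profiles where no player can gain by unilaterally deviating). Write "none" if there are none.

Pure NE: (Night, Day, Day)

For each player, find the best response to each opponent profile; mutual best responses are the pure NE.
Species 1 against (Dawn, Dawn): payoffs 94, 60, 95 → best response Night.
Species 1 against (Dawn, Day): payoffs 94, 92, 51 → best response Day.
Species 1 against (Day, Dawn): payoffs 22, 28, 40 → best response Night.
Species 1 against (Day, Day): payoffs 64, 47, 81 → best response Night.
Species 2 against (Day, Dawn): payoffs 70, 30 → best response Dawn.
Species 2 against (Day, Day): payoffs 88, 58 → best response Dawn.
Species 2 against (Dusk, Dawn): payoffs 93, 67 → best response Dawn.
Species 2 against (Dusk, Day): payoffs 27, 14 → best response Dawn.
Species 2 against (Night, Dawn): payoffs 87, 92 → best response Day.
Species 2 against (Night, Day): payoffs 13, 68 → best response Day.
Species 3 against (Day, Dawn): payoffs 57, 42 → best response Dawn.
Species 3 against (Day, Day): payoffs 43, 85 → best response Day.
Species 3 against (Dusk, Dawn): payoffs 18, 58 → best response Day.
Species 3 against (Dusk, Day): payoffs 35, 48 → best response Day.
Species 3 against (Night, Dawn): payoffs 63, 12 → best response Dawn.
Species 3 against (Night, Day): payoffs 24, 49 → best response Day.
Mutual best responses: (Night, Day, Day).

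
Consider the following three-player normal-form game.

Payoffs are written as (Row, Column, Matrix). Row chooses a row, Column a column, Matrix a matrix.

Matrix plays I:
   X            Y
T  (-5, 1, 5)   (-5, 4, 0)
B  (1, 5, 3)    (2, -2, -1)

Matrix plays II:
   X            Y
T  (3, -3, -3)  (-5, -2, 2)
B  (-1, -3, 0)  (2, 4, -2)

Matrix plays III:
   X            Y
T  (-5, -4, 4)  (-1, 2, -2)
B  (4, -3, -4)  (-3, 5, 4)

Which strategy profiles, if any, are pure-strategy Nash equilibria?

Pure NE: (B, X, I)

For each player, find the best response to each opponent profile; mutual best responses are the pure NE.
Row against (X, I): payoffs -5, 1 → best response B.
Row against (X, II): payoffs 3, -1 → best response T.
Row against (X, III): payoffs -5, 4 → best response B.
Row against (Y, I): payoffs -5, 2 → best response B.
Row against (Y, II): payoffs -5, 2 → best response B.
Row against (Y, III): payoffs -1, -3 → best response T.
Column against (T, I): payoffs 1, 4 → best response Y.
Column against (T, II): payoffs -3, -2 → best response Y.
Column against (T, III): payoffs -4, 2 → best response Y.
Column against (B, I): payoffs 5, -2 → best response X.
Column against (B, II): payoffs -3, 4 → best response Y.
Column against (B, III): payoffs -3, 5 → best response Y.
Matrix against (T, X): payoffs 5, -3, 4 → best response I.
Matrix against (T, Y): payoffs 0, 2, -2 → best response II.
Matrix against (B, X): payoffs 3, 0, -4 → best response I.
Matrix against (B, Y): payoffs -1, -2, 4 → best response III.
Mutual best responses: (B, X, I).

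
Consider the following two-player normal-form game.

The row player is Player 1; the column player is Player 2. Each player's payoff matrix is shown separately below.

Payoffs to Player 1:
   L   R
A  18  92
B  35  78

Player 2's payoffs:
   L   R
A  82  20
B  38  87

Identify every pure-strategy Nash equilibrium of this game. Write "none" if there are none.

No pure-strategy Nash equilibrium.

(A, L): Player 1 can switch to B (18 → 35). Not NE.
(A, R): Player 2 can switch to L (20 → 82). Not NE.
(B, L): Player 2 can switch to R (38 → 87). Not NE.
(B, R): Player 1 can switch to A (78 → 92). Not NE.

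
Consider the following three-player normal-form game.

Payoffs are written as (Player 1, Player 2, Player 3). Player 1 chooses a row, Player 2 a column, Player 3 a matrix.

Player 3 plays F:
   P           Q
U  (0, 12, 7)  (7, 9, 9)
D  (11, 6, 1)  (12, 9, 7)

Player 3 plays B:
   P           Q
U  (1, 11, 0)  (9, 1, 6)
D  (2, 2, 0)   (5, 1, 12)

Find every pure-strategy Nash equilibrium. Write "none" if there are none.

This game has no pure Nash equilibrium.

Player 1 against (P, F): payoffs 0, 11 → best response D.
Player 1 against (P, B): payoffs 1, 2 → best response D.
Player 1 against (Q, F): payoffs 7, 12 → best response D.
Player 1 against (Q, B): payoffs 9, 5 → best response U.
Player 2 against (U, F): payoffs 12, 9 → best response P.
Player 2 against (U, B): payoffs 11, 1 → best response P.
Player 2 against (D, F): payoffs 6, 9 → best response Q.
Player 2 against (D, B): payoffs 2, 1 → best response P.
Player 3 against (U, P): payoffs 7, 0 → best response F.
Player 3 against (U, Q): payoffs 9, 6 → best response F.
Player 3 against (D, P): payoffs 1, 0 → best response F.
Player 3 against (D, Q): payoffs 7, 12 → best response B.
No profile is a mutual best response for all players.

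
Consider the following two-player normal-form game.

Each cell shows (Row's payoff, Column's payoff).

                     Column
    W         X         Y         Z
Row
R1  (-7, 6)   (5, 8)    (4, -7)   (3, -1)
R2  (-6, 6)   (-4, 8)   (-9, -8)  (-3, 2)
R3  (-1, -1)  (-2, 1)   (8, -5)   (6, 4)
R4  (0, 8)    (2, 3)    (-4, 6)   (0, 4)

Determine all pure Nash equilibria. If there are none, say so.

Pure-strategy Nash equilibria: (R1, X) and (R3, Z) and (R4, W)

Row against W: payoffs -7, -6, -1, 0 → best response R4.
Row against X: payoffs 5, -4, -2, 2 → best response R1.
Row against Y: payoffs 4, -9, 8, -4 → best response R3.
Row against Z: payoffs 3, -3, 6, 0 → best response R3.
Column against R1: payoffs 6, 8, -7, -1 → best response X.
Column against R2: payoffs 6, 8, -8, 2 → best response X.
Column against R3: payoffs -1, 1, -5, 4 → best response Z.
Column against R4: payoffs 8, 3, 6, 4 → best response W.
Mutual best responses: (R1, X); (R3, Z); (R4, W).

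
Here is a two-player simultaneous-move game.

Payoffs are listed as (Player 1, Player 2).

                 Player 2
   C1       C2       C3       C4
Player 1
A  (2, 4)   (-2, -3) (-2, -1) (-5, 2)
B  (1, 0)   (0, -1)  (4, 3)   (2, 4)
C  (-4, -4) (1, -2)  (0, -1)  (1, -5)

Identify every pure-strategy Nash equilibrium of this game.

Player 1 against C1: payoffs 2, 1, -4 → best response A.
Player 1 against C2: payoffs -2, 0, 1 → best response C.
Player 1 against C3: payoffs -2, 4, 0 → best response B.
Player 1 against C4: payoffs -5, 2, 1 → best response B.
Player 2 against A: payoffs 4, -3, -1, 2 → best response C1.
Player 2 against B: payoffs 0, -1, 3, 4 → best response C4.
Player 2 against C: payoffs -4, -2, -1, -5 → best response C3.
Mutual best responses: (A, C1); (B, C4).

(A, C1) and (B, C4)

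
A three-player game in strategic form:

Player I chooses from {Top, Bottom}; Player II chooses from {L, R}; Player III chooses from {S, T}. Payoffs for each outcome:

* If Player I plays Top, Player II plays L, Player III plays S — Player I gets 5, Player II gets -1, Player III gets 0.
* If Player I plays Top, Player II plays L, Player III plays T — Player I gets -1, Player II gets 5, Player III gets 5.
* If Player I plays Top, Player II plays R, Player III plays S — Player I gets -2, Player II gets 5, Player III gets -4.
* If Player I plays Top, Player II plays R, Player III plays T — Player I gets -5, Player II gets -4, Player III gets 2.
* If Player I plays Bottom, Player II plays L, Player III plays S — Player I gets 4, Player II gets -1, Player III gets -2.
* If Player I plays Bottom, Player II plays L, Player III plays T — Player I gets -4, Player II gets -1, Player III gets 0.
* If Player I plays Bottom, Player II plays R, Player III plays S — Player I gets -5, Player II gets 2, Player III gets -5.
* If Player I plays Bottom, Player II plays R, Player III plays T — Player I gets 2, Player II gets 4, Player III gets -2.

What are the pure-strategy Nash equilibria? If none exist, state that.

Pure-strategy Nash equilibria: (Top, L, T), (Bottom, R, T)

(Top, L, S): Player II can switch to R (-1 → 5). Not NE.
(Top, L, T): Player I gets -1, best alternative -4; Player II gets 5, best alternative -4; Player III gets 5, best alternative 0. No profitable deviation — NE.
(Top, R, S): Player III can switch to T (-4 → 2). Not NE.
(Top, R, T): Player I can switch to Bottom (-5 → 2). Not NE.
(Bottom, L, S): Player I can switch to Top (4 → 5). Not NE.
(Bottom, L, T): Player I can switch to Top (-4 → -1). Not NE.
(Bottom, R, S): Player I can switch to Top (-5 → -2). Not NE.
(Bottom, R, T): Player I gets 2, best alternative -5; Player II gets 4, best alternative -1; Player III gets -2, best alternative -5. No profitable deviation — NE.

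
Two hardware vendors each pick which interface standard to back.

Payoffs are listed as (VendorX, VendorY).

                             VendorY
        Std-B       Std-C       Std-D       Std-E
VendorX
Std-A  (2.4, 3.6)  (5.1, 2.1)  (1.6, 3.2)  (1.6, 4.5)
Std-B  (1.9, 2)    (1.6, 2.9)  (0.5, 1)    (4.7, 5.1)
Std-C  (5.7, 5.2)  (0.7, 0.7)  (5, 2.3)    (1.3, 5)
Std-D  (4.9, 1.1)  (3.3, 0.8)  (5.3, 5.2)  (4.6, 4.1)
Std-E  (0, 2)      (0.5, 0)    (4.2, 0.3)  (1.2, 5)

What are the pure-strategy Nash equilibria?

Check each profile: it is a Nash equilibrium iff no player can strictly gain by switching unilaterally.
(Std-A, Std-B): VendorX can switch to Std-C (2.4 → 5.7). Not NE.
(Std-A, Std-C): VendorY can switch to Std-B (2.1 → 3.6). Not NE.
(Std-A, Std-D): VendorX can switch to Std-C (1.6 → 5). Not NE.
(Std-A, Std-E): VendorX can switch to Std-B (1.6 → 4.7). Not NE.
(Std-B, Std-B): VendorX can switch to Std-A (1.9 → 2.4). Not NE.
(Std-B, Std-C): VendorX can switch to Std-A (1.6 → 5.1). Not NE.
(Std-B, Std-E): VendorX gets 4.7, best alternative 4.6; VendorY gets 5.1, best alternative 2.9. No profitable deviation — NE.
(Std-C, Std-B): VendorX gets 5.7, best alternative 4.9; VendorY gets 5.2, best alternative 5. No profitable deviation — NE.
(Std-D, Std-D): VendorX gets 5.3, best alternative 5; VendorY gets 5.2, best alternative 4.1. No profitable deviation — NE.
(The remaining 11 profiles each have a profitable deviation by the same check.)

The pure Nash equilibria are (Std-B, Std-E), (Std-C, Std-B), (Std-D, Std-D).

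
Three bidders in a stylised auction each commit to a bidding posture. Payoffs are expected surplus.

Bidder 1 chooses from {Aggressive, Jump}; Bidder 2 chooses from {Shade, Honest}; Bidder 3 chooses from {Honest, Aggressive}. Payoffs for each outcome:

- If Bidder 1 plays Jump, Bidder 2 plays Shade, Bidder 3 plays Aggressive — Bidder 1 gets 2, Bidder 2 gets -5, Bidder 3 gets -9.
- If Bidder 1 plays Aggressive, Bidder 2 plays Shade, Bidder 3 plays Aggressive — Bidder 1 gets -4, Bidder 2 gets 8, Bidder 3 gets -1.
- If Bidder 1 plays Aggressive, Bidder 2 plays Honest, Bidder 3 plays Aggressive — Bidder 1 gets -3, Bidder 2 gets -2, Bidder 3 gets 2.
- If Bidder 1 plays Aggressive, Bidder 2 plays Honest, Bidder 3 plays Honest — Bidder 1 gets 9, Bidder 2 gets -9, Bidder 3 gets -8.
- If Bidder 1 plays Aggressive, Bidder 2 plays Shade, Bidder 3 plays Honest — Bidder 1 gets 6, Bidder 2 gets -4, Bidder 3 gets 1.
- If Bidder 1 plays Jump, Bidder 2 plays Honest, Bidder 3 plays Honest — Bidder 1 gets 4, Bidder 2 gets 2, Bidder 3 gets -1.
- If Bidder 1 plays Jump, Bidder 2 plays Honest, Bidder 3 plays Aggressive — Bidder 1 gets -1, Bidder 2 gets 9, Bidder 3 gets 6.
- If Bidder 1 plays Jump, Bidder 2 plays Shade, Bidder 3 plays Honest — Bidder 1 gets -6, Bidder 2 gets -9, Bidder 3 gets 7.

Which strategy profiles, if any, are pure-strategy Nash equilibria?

For each player, find the best response to each opponent profile; mutual best responses are the pure NE.
Bidder 1 against (Shade, Honest): payoffs 6, -6 → best response Aggressive.
Bidder 1 against (Shade, Aggressive): payoffs -4, 2 → best response Jump.
Bidder 1 against (Honest, Honest): payoffs 9, 4 → best response Aggressive.
Bidder 1 against (Honest, Aggressive): payoffs -3, -1 → best response Jump.
Bidder 2 against (Aggressive, Honest): payoffs -4, -9 → best response Shade.
Bidder 2 against (Aggressive, Aggressive): payoffs 8, -2 → best response Shade.
Bidder 2 against (Jump, Honest): payoffs -9, 2 → best response Honest.
Bidder 2 against (Jump, Aggressive): payoffs -5, 9 → best response Honest.
Bidder 3 against (Aggressive, Shade): payoffs 1, -1 → best response Honest.
Bidder 3 against (Aggressive, Honest): payoffs -8, 2 → best response Aggressive.
Bidder 3 against (Jump, Shade): payoffs 7, -9 → best response Honest.
Bidder 3 against (Jump, Honest): payoffs -1, 6 → best response Aggressive.
Mutual best responses: (Aggressive, Shade, Honest); (Jump, Honest, Aggressive).

The pure Nash equilibria are (Aggressive, Shade, Honest); (Jump, Honest, Aggressive).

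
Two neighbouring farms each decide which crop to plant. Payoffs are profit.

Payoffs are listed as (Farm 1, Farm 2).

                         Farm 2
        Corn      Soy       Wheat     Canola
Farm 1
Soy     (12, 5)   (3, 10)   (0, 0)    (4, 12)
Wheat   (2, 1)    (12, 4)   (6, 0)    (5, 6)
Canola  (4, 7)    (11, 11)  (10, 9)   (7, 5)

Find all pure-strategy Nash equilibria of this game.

none

(Soy, Corn): Farm 2 can switch to Soy (5 → 10). Not NE.
(Soy, Soy): Farm 1 can switch to Wheat (3 → 12). Not NE.
(Soy, Wheat): Farm 1 can switch to Wheat (0 → 6). Not NE.
(Soy, Canola): Farm 1 can switch to Wheat (4 → 5). Not NE.
(Wheat, Corn): Farm 1 can switch to Soy (2 → 12). Not NE.
(Wheat, Soy): Farm 2 can switch to Canola (4 → 6). Not NE.
(The remaining 6 profiles each have a profitable deviation by the same check.)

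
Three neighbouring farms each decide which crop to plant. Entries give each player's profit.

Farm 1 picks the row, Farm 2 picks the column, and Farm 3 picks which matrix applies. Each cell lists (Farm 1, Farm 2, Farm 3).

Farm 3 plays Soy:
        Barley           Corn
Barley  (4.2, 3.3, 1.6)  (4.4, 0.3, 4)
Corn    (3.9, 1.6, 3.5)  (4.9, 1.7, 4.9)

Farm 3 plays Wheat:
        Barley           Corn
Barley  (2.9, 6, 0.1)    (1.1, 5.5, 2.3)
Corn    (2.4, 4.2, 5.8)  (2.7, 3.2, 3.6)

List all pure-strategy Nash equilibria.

(Barley, Barley, Soy): Farm 1 gets 4.2, best alternative 3.9; Farm 2 gets 3.3, best alternative 0.3; Farm 3 gets 1.6, best alternative 0.1. No profitable deviation — NE.
(Barley, Barley, Wheat): Farm 3 can switch to Soy (0.1 → 1.6). Not NE.
(Barley, Corn, Soy): Farm 1 can switch to Corn (4.4 → 4.9). Not NE.
(Barley, Corn, Wheat): Farm 1 can switch to Corn (1.1 → 2.7). Not NE.
(Corn, Barley, Soy): Farm 1 can switch to Barley (3.9 → 4.2). Not NE.
(Corn, Barley, Wheat): Farm 1 can switch to Barley (2.4 → 2.9). Not NE.
(Corn, Corn, Soy): Farm 1 gets 4.9, best alternative 4.4; Farm 2 gets 1.7, best alternative 1.6; Farm 3 gets 4.9, best alternative 3.6. No profitable deviation — NE.
(Corn, Corn, Wheat): Farm 2 can switch to Barley (3.2 → 4.2). Not NE.

The pure Nash equilibria are (Barley, Barley, Soy), (Corn, Corn, Soy).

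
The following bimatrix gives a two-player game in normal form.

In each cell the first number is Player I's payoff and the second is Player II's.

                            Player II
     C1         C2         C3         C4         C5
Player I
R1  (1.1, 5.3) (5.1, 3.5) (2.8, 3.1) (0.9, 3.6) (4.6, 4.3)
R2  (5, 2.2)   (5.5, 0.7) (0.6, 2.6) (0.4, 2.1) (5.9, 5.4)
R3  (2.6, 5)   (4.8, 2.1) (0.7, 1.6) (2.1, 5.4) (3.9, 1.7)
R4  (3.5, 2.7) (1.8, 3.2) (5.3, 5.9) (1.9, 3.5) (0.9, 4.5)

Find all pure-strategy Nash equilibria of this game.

The pure Nash equilibria are (R2, C5), (R3, C4), (R4, C3).

(R1, C1): Player I can switch to R2 (1.1 → 5). Not NE.
(R1, C2): Player I can switch to R2 (5.1 → 5.5). Not NE.
(R1, C3): Player I can switch to R4 (2.8 → 5.3). Not NE.
(R1, C4): Player I can switch to R3 (0.9 → 2.1). Not NE.
(R1, C5): Player I can switch to R2 (4.6 → 5.9). Not NE.
(R2, C1): Player II can switch to C3 (2.2 → 2.6). Not NE.
(R2, C2): Player II can switch to C1 (0.7 → 2.2). Not NE.
(R2, C3): Player I can switch to R1 (0.6 → 2.8). Not NE.
(R2, C5): Player I gets 5.9, best alternative 4.6; Player II gets 5.4, best alternative 2.6. No profitable deviation — NE.
(R3, C4): Player I gets 2.1, best alternative 1.9; Player II gets 5.4, best alternative 5. No profitable deviation — NE.
(R4, C3): Player I gets 5.3, best alternative 2.8; Player II gets 5.9, best alternative 4.5. No profitable deviation — NE.
(The remaining 9 profiles each have a profitable deviation by the same check.)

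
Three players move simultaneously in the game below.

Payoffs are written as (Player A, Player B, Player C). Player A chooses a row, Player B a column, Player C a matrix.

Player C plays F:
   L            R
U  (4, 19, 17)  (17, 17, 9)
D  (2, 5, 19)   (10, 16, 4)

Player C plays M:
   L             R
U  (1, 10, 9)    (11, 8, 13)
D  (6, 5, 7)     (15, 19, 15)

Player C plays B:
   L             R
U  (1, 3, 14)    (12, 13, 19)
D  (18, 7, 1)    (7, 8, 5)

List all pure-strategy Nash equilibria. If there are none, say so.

The pure Nash equilibria are (U, L, F); (U, R, B); (D, R, M).

Check each profile: it is a Nash equilibrium iff no player can strictly gain by switching unilaterally.
(U, L, F): Player A gets 4, best alternative 2; Player B gets 19, best alternative 17; Player C gets 17, best alternative 14. No profitable deviation — NE.
(U, L, M): Player A can switch to D (1 → 6). Not NE.
(U, L, B): Player A can switch to D (1 → 18). Not NE.
(U, R, F): Player B can switch to L (17 → 19). Not NE.
(U, R, M): Player A can switch to D (11 → 15). Not NE.
(U, R, B): Player A gets 12, best alternative 7; Player B gets 13, best alternative 3; Player C gets 19, best alternative 13. No profitable deviation — NE.
(D, L, F): Player A can switch to U (2 → 4). Not NE.
(D, L, M): Player B can switch to R (5 → 19). Not NE.
(D, L, B): Player B can switch to R (7 → 8). Not NE.
(D, R, F): Player A can switch to U (10 → 17). Not NE.
(D, R, M): Player A gets 15, best alternative 11; Player B gets 19, best alternative 5; Player C gets 15, best alternative 5. No profitable deviation — NE.
(The remaining 1 profile has a profitable deviation by the same check.)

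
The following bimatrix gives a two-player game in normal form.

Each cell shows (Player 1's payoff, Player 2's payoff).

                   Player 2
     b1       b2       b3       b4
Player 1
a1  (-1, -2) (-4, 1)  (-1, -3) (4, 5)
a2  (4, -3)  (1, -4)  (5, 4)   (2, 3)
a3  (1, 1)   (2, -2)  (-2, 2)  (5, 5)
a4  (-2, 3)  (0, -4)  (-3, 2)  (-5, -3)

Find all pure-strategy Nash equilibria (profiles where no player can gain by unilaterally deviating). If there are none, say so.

Player 1 against b1: payoffs -1, 4, 1, -2 → best response a2.
Player 1 against b2: payoffs -4, 1, 2, 0 → best response a3.
Player 1 against b3: payoffs -1, 5, -2, -3 → best response a2.
Player 1 against b4: payoffs 4, 2, 5, -5 → best response a3.
Player 2 against a1: payoffs -2, 1, -3, 5 → best response b4.
Player 2 against a2: payoffs -3, -4, 4, 3 → best response b3.
Player 2 against a3: payoffs 1, -2, 2, 5 → best response b4.
Player 2 against a4: payoffs 3, -4, 2, -3 → best response b1.
Mutual best responses: (a2, b3); (a3, b4).

The pure Nash equilibria are (a2, b3) and (a3, b4).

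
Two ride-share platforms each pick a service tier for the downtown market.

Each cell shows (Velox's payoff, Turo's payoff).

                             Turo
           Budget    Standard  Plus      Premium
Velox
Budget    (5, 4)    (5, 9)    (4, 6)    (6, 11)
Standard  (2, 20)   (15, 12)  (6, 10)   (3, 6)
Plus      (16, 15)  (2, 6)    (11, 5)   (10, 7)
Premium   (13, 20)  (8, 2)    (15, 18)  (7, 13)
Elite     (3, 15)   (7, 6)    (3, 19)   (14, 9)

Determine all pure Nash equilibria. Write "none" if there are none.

The unique pure-strategy Nash equilibrium is (Plus, Budget).

For each strategy profile, look for a profitable unilateral deviation.
(Budget, Budget): Velox can switch to Plus (5 → 16). Not NE.
(Budget, Standard): Velox can switch to Standard (5 → 15). Not NE.
(Budget, Plus): Velox can switch to Standard (4 → 6). Not NE.
(Budget, Premium): Velox can switch to Plus (6 → 10). Not NE.
(Standard, Budget): Velox can switch to Budget (2 → 5). Not NE.
(Standard, Standard): Turo can switch to Budget (12 → 20). Not NE.
(Standard, Plus): Velox can switch to Plus (6 → 11). Not NE.
(Standard, Premium): Velox can switch to Budget (3 → 6). Not NE.
(Plus, Budget): Velox gets 16, best alternative 13; Turo gets 15, best alternative 7. No profitable deviation — NE.
(Plus, Standard): Velox can switch to Budget (2 → 5). Not NE.
(Plus, Plus): Velox can switch to Premium (11 → 15). Not NE.
(Plus, Premium): Velox can switch to Elite (10 → 14). Not NE.
(Premium, Budget): Velox can switch to Plus (13 → 16). Not NE.
(The remaining 7 profiles each have a profitable deviation by the same check.)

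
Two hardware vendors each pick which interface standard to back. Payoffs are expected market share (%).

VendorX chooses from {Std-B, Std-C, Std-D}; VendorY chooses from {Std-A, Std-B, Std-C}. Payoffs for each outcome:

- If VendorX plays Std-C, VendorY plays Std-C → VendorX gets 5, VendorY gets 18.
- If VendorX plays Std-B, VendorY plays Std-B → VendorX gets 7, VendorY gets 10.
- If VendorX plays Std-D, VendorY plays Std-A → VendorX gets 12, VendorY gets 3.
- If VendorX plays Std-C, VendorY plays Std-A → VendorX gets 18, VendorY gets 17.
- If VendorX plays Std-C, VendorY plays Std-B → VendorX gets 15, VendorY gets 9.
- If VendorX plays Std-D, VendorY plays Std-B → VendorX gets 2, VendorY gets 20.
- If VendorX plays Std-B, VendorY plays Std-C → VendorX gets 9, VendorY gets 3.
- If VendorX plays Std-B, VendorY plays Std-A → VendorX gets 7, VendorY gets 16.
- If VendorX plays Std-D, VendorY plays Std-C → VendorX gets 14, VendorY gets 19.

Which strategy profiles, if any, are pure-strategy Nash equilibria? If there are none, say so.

This game has no pure Nash equilibrium.

VendorX against Std-A: payoffs 7, 18, 12 → best response Std-C.
VendorX against Std-B: payoffs 7, 15, 2 → best response Std-C.
VendorX against Std-C: payoffs 9, 5, 14 → best response Std-D.
VendorY against Std-B: payoffs 16, 10, 3 → best response Std-A.
VendorY against Std-C: payoffs 17, 9, 18 → best response Std-C.
VendorY against Std-D: payoffs 3, 20, 19 → best response Std-B.
No profile is a mutual best response for all players.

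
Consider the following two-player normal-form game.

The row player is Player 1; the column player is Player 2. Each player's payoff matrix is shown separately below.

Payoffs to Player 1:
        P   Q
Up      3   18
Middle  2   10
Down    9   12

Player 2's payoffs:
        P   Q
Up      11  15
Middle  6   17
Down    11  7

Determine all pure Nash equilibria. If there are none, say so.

The pure Nash equilibria are (Up, Q), (Down, P).

Player 1 against P: payoffs 3, 2, 9 → best response Down.
Player 1 against Q: payoffs 18, 10, 12 → best response Up.
Player 2 against Up: payoffs 11, 15 → best response Q.
Player 2 against Middle: payoffs 6, 17 → best response Q.
Player 2 against Down: payoffs 11, 7 → best response P.
Mutual best responses: (Up, Q); (Down, P).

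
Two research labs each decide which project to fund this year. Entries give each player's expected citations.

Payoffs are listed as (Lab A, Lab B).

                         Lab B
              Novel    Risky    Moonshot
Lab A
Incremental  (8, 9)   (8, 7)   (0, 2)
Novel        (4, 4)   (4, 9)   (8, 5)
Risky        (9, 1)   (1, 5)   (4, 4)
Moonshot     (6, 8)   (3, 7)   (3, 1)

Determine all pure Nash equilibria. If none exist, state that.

none

For each strategy profile, look for a profitable unilateral deviation.
(Incremental, Novel): Lab A can switch to Risky (8 → 9). Not NE.
(Incremental, Risky): Lab B can switch to Novel (7 → 9). Not NE.
(Incremental, Moonshot): Lab A can switch to Novel (0 → 8). Not NE.
(Novel, Novel): Lab A can switch to Incremental (4 → 8). Not NE.
(Novel, Risky): Lab A can switch to Incremental (4 → 8). Not NE.
(Novel, Moonshot): Lab B can switch to Risky (5 → 9). Not NE.
(Risky, Novel): Lab B can switch to Risky (1 → 5). Not NE.
(Risky, Risky): Lab A can switch to Incremental (1 → 8). Not NE.
(Risky, Moonshot): Lab A can switch to Novel (4 → 8). Not NE.
(Moonshot, Novel): Lab A can switch to Incremental (6 → 8). Not NE.
(The remaining 2 profiles each have a profitable deviation by the same check.)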